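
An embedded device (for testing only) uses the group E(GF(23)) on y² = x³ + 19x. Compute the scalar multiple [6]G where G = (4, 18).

O

Double-and-add on 6 = (110)₂. Start with G = (4, 18) for the leading 1-bit.
double: tangent at (4, 18): λ = (3·4² + 19)/(2·18) ≡ 21/13. 13⁻¹ ≡ 16 (mod 23) since 13·16 = 208 ≡ 1, so λ ≡ 21·16 ≡ 14.
  x = λ² - 4 - 4 = 196 - 8 ≡ 4; y = λ·(4 - 4) - 18 ≡ 5. → (4, 5)
add G: (4, 5) + (4, 18): same x and y₁ ≡ -y₂, so the sum is ∞.
double: ∞ + ∞ = ∞ (identity).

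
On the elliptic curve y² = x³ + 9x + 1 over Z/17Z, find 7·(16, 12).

Write G = (16, 12).
Double-and-add on 7 = (111)₂. Start with G = (16, 12) for the leading 1-bit.
double: tangent at (16, 12): λ = (3·16² + 9)/(2·12) ≡ 12/7. 7⁻¹ ≡ 5 (mod 17), so λ ≡ 12·5 ≡ 9.
  x = λ² - 16 - 16 = 81 - 32 ≡ 15; y = λ·(16 - 15) - 12 ≡ 14. → (15, 14)
add G: (15, 14) + (16, 12). λ = (12 - 14)/(16 - 15) ≡ 15/1 mod 17. 1⁻¹ ≡ 1 (mod 17), so λ ≡ 15.
  x = λ² - 15 - 16 = 225 - 31 ≡ 7; y = λ·(15 - 7) - 14 ≡ 4. → (7, 4)
double: tangent at (7, 4): λ = (3·7² + 9)/(2·4) ≡ 3/8. 8⁻¹ ≡ 15 (mod 17), so λ ≡ 3·15 ≡ 11.
  x = λ² - 7 - 7 = 121 - 14 ≡ 5; y = λ·(7 - 5) - 4 ≡ 1. → (5, 1)
add G: (5, 1) + (16, 12). λ = (12 - 1)/(16 - 5) ≡ 11/11 mod 17. 11⁻¹ ≡ 14 (mod 17), so λ ≡ 1.
  x = λ² - 5 - 16 = 1 - 21 ≡ 14; y = λ·(5 - 14) - 1 ≡ 7. → (14, 7)

(14, 7)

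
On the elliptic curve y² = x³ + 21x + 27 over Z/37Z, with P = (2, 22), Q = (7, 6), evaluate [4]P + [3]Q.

(0, 8)

First 4P:
Repeated addition: build up to 4P.
2P: tangent at (2, 22): λ = (3·2² + 21)/(2·22) ≡ 33/7. 7⁻¹ ≡ 16 (mod 37), so λ ≡ 33·16 ≡ 10.
  x = λ² - 2 - 2 = 100 - 4 ≡ 22; y = λ·(2 - 22) - 22 ≡ 0. → (22, 0)
3P: (22, 0) + (2, 22). λ = (22 - 0)/(2 - 22) ≡ 22/17 mod 37. 17⁻¹ ≡ 24 (mod 37), so λ ≡ 10.
  x = λ² - 22 - 2 = 100 - 24 ≡ 2; y = λ·(22 - 2) - 0 ≡ 15. → (2, 15)
4P: (2, 15) + (2, 22): same x and y₁ ≡ -y₂, so the sum is ∞.
4P = ∞.
Next 3Q:
Repeated addition: build up to 3Q.
2Q: tangent at (7, 6): λ = (3·7² + 21)/(2·6) ≡ 20/12. 12⁻¹ ≡ 34 (mod 37) since 12·34 = 408 ≡ 1, so λ ≡ 20·34 ≡ 14.
  x = λ² - 7 - 7 = 196 - 14 ≡ 34; y = λ·(7 - 34) - 6 ≡ 23. → (34, 23)
3Q: (34, 23) + (7, 6). λ = (6 - 23)/(7 - 34) ≡ 20/10 mod 37. 10⁻¹ ≡ 26 (mod 37), so λ ≡ 2.
  x = λ² - 34 - 7 = 4 - 41 ≡ 0; y = λ·(34 - 0) - 23 ≡ 8. → (0, 8)
3Q = (0, 8).
Finally 4P + 3Q:
∞ + (0, 8) = (0, 8) (identity).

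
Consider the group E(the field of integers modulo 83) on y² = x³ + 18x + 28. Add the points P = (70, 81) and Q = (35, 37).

(14, 6)

(70, 81) + (35, 37). λ = (37 - 81)/(35 - 70) ≡ 39/48 mod 83. 48⁻¹ ≡ 64 (mod 83), so λ ≡ 6.
  x = λ² - 70 - 35 = 36 - 105 ≡ 14; y = λ·(70 - 14) - 81 ≡ 6. → (14, 6)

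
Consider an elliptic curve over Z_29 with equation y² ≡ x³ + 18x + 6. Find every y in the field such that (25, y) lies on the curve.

x³ + 18x + 6 = 16081 ≡ 15 (mod 29).
15 is a non-residue mod 29; no y exists.

none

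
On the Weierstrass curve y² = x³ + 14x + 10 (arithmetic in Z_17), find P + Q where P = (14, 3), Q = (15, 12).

(1, 12)

(14, 3) + (15, 12). λ = (12 - 3)/(15 - 14) ≡ 9/1 mod 17. 1⁻¹ ≡ 1 (mod 17), so λ ≡ 9.
  x = λ² - 14 - 15 = 81 - 29 ≡ 1; y = λ·(14 - 1) - 3 ≡ 12. → (1, 12)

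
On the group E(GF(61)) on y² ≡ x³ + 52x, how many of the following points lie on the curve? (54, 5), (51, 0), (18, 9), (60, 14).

(54, 5): 5² ≡ 25, rhs ≡ 25 → on.
(51, 0): 0² ≡ 0, rhs ≡ 5 → off.
(18, 9): 9² ≡ 20, rhs ≡ 58 → off.
(60, 14): 14² ≡ 13, rhs ≡ 8 → off.

1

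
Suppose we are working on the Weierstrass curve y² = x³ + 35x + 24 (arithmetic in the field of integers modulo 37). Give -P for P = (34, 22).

(34, 15)

-(34, 22) = (34, -22 mod 37) = (34, 15).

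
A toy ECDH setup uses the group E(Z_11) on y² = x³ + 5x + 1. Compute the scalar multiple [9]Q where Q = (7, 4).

(6, 7)

Double-and-add on 9 = (1001)₂. Start with Q = (7, 4) for the leading 1-bit.
double: tangent at (7, 4): λ = (3·7² + 5)/(2·4) ≡ 9/8. 8⁻¹ ≡ 7 (mod 11) since 8·7 = 56 ≡ 1, so λ ≡ 9·7 ≡ 8.
  x = λ² - 7 - 7 = 64 - 14 ≡ 6; y = λ·(7 - 6) - 4 ≡ 4. → (6, 4)
double: tangent at (6, 4): λ = (3·6² + 5)/(2·4) ≡ 3/8. 8⁻¹ ≡ 7 (mod 11), so λ ≡ 3·7 ≡ 10.
  x = λ² - 6 - 6 = 100 - 12 ≡ 0; y = λ·(6 - 0) - 4 ≡ 1. → (0, 1)
double: tangent at (0, 1): λ = (3·0² + 5)/(2·1) ≡ 5/2. 2⁻¹ ≡ 6 (mod 11) since 2·6 = 12 ≡ 1, so λ ≡ 5·6 ≡ 8.
  x = λ² - 0 - 0 = 64 - 0 ≡ 9; y = λ·(0 - 9) - 1 ≡ 4. → (9, 4)
add Q: (9, 4) + (7, 4). λ = (4 - 4)/(7 - 9) ≡ 0/9 mod 11. 9⁻¹ ≡ 5 (mod 11) since 9·5 = 45 ≡ 1, so λ ≡ 0.
  x = λ² - 9 - 7 = 0 - 16 ≡ 6; y = λ·(9 - 6) - 4 ≡ 7. → (6, 7)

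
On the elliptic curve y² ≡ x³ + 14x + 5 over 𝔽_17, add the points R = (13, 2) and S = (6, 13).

(13, 2) + (6, 13). λ = (13 - 2)/(6 - 13) ≡ 11/10 mod 17. 10⁻¹ ≡ 12 (mod 17), so λ ≡ 13.
  x = λ² - 13 - 6 = 169 - 19 ≡ 14; y = λ·(13 - 14) - 2 ≡ 2. → (14, 2)

(14, 2)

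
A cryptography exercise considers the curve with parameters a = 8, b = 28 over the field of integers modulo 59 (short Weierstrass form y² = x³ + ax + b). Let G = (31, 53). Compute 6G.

(57, 2)

Double-and-add on 6 = (110)₂. Start with G = (31, 53) for the leading 1-bit.
double: tangent at (31, 53): λ = (3·31² + 8)/(2·53) ≡ 0/47. 47⁻¹ ≡ 54 (mod 59), so λ ≡ 0·54 ≡ 0.
  x = λ² - 31 - 31 = 0 - 62 ≡ 56; y = λ·(31 - 56) - 53 ≡ 6. → (56, 6)
add G: (56, 6) + (31, 53). λ = (53 - 6)/(31 - 56) ≡ 47/34 mod 59. 34⁻¹ ≡ 33 (mod 59) since 34·33 = 1122 ≡ 1, so λ ≡ 17.
  x = λ² - 56 - 31 = 289 - 87 ≡ 25; y = λ·(56 - 25) - 6 ≡ 49. → (25, 49)
double: tangent at (25, 49): λ = (3·25² + 8)/(2·49) ≡ 54/39. 39⁻¹ ≡ 56 (mod 59) since 39·56 = 2184 ≡ 1, so λ ≡ 54·56 ≡ 15.
  x = λ² - 25 - 25 = 225 - 50 ≡ 57; y = λ·(25 - 57) - 49 ≡ 2. → (57, 2)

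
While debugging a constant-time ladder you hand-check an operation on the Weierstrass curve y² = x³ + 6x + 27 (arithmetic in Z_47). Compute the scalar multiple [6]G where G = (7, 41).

Double-and-add on 6 = (110)₂. Start with G = (7, 41) for the leading 1-bit.
double: tangent at (7, 41): λ = (3·7² + 6)/(2·41) ≡ 12/35. 35⁻¹ ≡ 43 (mod 47) since 35·43 = 1505 ≡ 1, so λ ≡ 12·43 ≡ 46.
  x = λ² - 7 - 7 = 2116 - 14 ≡ 34; y = λ·(7 - 34) - 41 ≡ 33. → (34, 33)
add G: (34, 33) + (7, 41). λ = (41 - 33)/(7 - 34) ≡ 8/20 mod 47. 20⁻¹ ≡ 40 (mod 47) since 20·40 = 800 ≡ 1, so λ ≡ 38.
  x = λ² - 34 - 7 = 1444 - 41 ≡ 40; y = λ·(34 - 40) - 33 ≡ 21. → (40, 21)
double: tangent at (40, 21): λ = (3·40² + 6)/(2·21) ≡ 12/42. 42⁻¹ ≡ 28 (mod 47) since 42·28 = 1176 ≡ 1, so λ ≡ 12·28 ≡ 7.
  x = λ² - 40 - 40 = 49 - 80 ≡ 16; y = λ·(40 - 16) - 21 ≡ 6. → (16, 6)

(16, 6)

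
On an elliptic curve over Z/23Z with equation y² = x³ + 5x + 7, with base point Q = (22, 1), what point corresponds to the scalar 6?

(1, 17)

Double-and-add on 6 = (110)₂. Start with Q = (22, 1) for the leading 1-bit.
double: tangent at (22, 1): λ = (3·22² + 5)/(2·1) ≡ 8/2. 2⁻¹ ≡ 12 (mod 23), so λ ≡ 8·12 ≡ 4.
  x = λ² - 22 - 22 = 16 - 44 ≡ 18; y = λ·(22 - 18) - 1 ≡ 15. → (18, 15)
add Q: (18, 15) + (22, 1). λ = (1 - 15)/(22 - 18) ≡ 9/4 mod 23. 4⁻¹ ≡ 6 (mod 23), so λ ≡ 8.
  x = λ² - 18 - 22 = 64 - 40 ≡ 1; y = λ·(18 - 1) - 15 ≡ 6. → (1, 6)
double: tangent at (1, 6): λ = (3·1² + 5)/(2·6) ≡ 8/12. 12⁻¹ ≡ 2 (mod 23), so λ ≡ 8·2 ≡ 16.
  x = λ² - 1 - 1 = 256 - 2 ≡ 1; y = λ·(1 - 1) - 6 ≡ 17. → (1, 17)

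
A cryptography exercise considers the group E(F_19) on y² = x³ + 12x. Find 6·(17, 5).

(17, 5)

Write Q = (17, 5).
Repeated addition: build up to 6Q.
2Q: tangent at (17, 5): λ = (3·17² + 12)/(2·5) ≡ 5/10. 10⁻¹ ≡ 2 (mod 19) since 10·2 = 20 ≡ 1, so λ ≡ 5·2 ≡ 10.
  x = λ² - 17 - 17 = 100 - 34 ≡ 9; y = λ·(17 - 9) - 5 ≡ 18. → (9, 18)
3Q: (9, 18) + (17, 5). λ = (5 - 18)/(17 - 9) ≡ 6/8 mod 19. 8⁻¹ ≡ 12 (mod 19), so λ ≡ 15.
  x = λ² - 9 - 17 = 225 - 26 ≡ 9; y = λ·(9 - 9) - 18 ≡ 1. → (9, 1)
4Q: (9, 1) + (17, 5). λ = (5 - 1)/(17 - 9) ≡ 4/8 mod 19. 8⁻¹ ≡ 12 (mod 19) since 8·12 = 96 ≡ 1, so λ ≡ 10.
  x = λ² - 9 - 17 = 100 - 26 ≡ 17; y = λ·(9 - 17) - 1 ≡ 14. → (17, 14)
5Q: (17, 14) + (17, 5): same x and y₁ ≡ -y₂, so the sum is O.
6Q: O + (17, 5) = (17, 5) (identity).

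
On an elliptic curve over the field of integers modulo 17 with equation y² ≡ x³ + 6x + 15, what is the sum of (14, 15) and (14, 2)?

The two points share x = 14 and their y-coordinates satisfy 15 + 2 ≡ 0 (mod 17), so they are inverses. Their sum is 𝒪.

O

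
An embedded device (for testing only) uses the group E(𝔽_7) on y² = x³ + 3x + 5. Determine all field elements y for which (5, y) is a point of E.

x³ + 3x + 5 = 145 ≡ 5 (mod 7).
5 is a non-residue mod 7; no y exists.

none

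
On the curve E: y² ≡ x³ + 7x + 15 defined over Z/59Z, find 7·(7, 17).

Write G = (7, 17).
Repeated addition: build up to 7G.
2G: tangent at (7, 17): λ = (3·7² + 7)/(2·17) ≡ 36/34. 34⁻¹ ≡ 33 (mod 59) since 34·33 = 1122 ≡ 1, so λ ≡ 36·33 ≡ 8.
  x = λ² - 7 - 7 = 64 - 14 ≡ 50; y = λ·(7 - 50) - 17 ≡ 52. → (50, 52)
3G: (50, 52) + (7, 17). λ = (17 - 52)/(7 - 50) ≡ 24/16 mod 59. 16⁻¹ ≡ 48 (mod 59), so λ ≡ 31.
  x = λ² - 50 - 7 = 961 - 57 ≡ 19; y = λ·(50 - 19) - 52 ≡ 24. → (19, 24)
4G: (19, 24) + (7, 17). λ = (17 - 24)/(7 - 19) ≡ 52/47 mod 59. 47⁻¹ ≡ 54 (mod 59) since 47·54 = 2538 ≡ 1, so λ ≡ 35.
  x = λ² - 19 - 7 = 1225 - 26 ≡ 19; y = λ·(19 - 19) - 24 ≡ 35. → (19, 35)
5G: (19, 35) + (7, 17). λ = (17 - 35)/(7 - 19) ≡ 41/47 mod 59. 47⁻¹ ≡ 54 (mod 59), so λ ≡ 31.
  x = λ² - 19 - 7 = 961 - 26 ≡ 50; y = λ·(19 - 50) - 35 ≡ 7. → (50, 7)
6G: (50, 7) + (7, 17). λ = (17 - 7)/(7 - 50) ≡ 10/16 mod 59. 16⁻¹ ≡ 48 (mod 59), so λ ≡ 8.
  x = λ² - 50 - 7 = 64 - 57 ≡ 7; y = λ·(50 - 7) - 7 ≡ 42. → (7, 42)
7G: (7, 42) + (7, 17): same x and y₁ ≡ -y₂, so the sum is O.

O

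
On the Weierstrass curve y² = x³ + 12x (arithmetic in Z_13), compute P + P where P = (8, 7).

(0, 0)

tangent at (8, 7): λ = (3·8² + 12)/(2·7) ≡ 9/1. 1⁻¹ ≡ 1 (mod 13), so λ ≡ 9·1 ≡ 9.
  x = λ² - 8 - 8 = 81 - 16 ≡ 0; y = λ·(8 - 0) - 7 ≡ 0. → (0, 0)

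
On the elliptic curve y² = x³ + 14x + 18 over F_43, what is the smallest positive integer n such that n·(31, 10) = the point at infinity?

2P: tangent at (31, 10): λ = (3·31² + 14)/(2·10) ≡ 16/20. 20⁻¹ ≡ 28 (mod 43) since 20·28 = 560 ≡ 1, so λ ≡ 16·28 ≡ 18.
  x = λ² - 31 - 31 = 324 - 62 ≡ 4; y = λ·(31 - 4) - 10 ≡ 3. → (4, 3)
3P: (4, 3) + (31, 10). λ = (10 - 3)/(31 - 4) ≡ 7/27 mod 43. 27⁻¹ ≡ 8 (mod 43) since 27·8 = 216 ≡ 1, so λ ≡ 13.
  x = λ² - 4 - 31 = 169 - 35 ≡ 5; y = λ·(4 - 5) - 3 ≡ 27. → (5, 27)
4P: (5, 27) + (31, 10). λ = (10 - 27)/(31 - 5) ≡ 26/26 mod 43. 26⁻¹ ≡ 5 (mod 43) since 26·5 = 130 ≡ 1, so λ ≡ 1.
  x = λ² - 5 - 31 = 1 - 36 ≡ 8; y = λ·(5 - 8) - 27 ≡ 13. → (8, 13)
5P: (8, 13) + (31, 10). λ = (10 - 13)/(31 - 8) ≡ 40/23 mod 43. 23⁻¹ ≡ 15 (mod 43), so λ ≡ 41.
  x = λ² - 8 - 31 = 1681 - 39 ≡ 8; y = λ·(8 - 8) - 13 ≡ 30. → (8, 30)
6P: (8, 30) + (31, 10). λ = (10 - 30)/(31 - 8) ≡ 23/23 mod 43. 23⁻¹ ≡ 15 (mod 43), so λ ≡ 1.
  x = λ² - 8 - 31 = 1 - 39 ≡ 5; y = λ·(8 - 5) - 30 ≡ 16. → (5, 16)
7P: (5, 16) + (31, 10). λ = (10 - 16)/(31 - 5) ≡ 37/26 mod 43. 26⁻¹ ≡ 5 (mod 43) since 26·5 = 130 ≡ 1, so λ ≡ 13.
  x = λ² - 5 - 31 = 169 - 36 ≡ 4; y = λ·(5 - 4) - 16 ≡ 40. → (4, 40)
8P: (4, 40) + (31, 10). λ = (10 - 40)/(31 - 4) ≡ 13/27 mod 43. 27⁻¹ ≡ 8 (mod 43) since 27·8 = 216 ≡ 1, so λ ≡ 18.
  x = λ² - 4 - 31 = 324 - 35 ≡ 31; y = λ·(4 - 31) - 40 ≡ 33. → (31, 33)
9P: (31, 33) + (31, 10): same x and y₁ ≡ -y₂, so the sum is the point at infinity.
9P = the point at infinity, so the order is 9.

9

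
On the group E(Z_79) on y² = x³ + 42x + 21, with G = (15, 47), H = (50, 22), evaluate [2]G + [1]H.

First 2G:
Repeated addition: build up to 2G.
2G: tangent at (15, 47): λ = (3·15² + 42)/(2·47) ≡ 6/15. 15⁻¹ ≡ 58 (mod 79) since 15·58 = 870 ≡ 1, so λ ≡ 6·58 ≡ 32.
  x = λ² - 15 - 15 = 1024 - 30 ≡ 46; y = λ·(15 - 46) - 47 ≡ 67. → (46, 67)
2G = (46, 67).
Finally 2G + H:
(46, 67) + (50, 22). λ = (22 - 67)/(50 - 46) ≡ 34/4 mod 79. 4⁻¹ ≡ 20 (mod 79) since 4·20 = 80 ≡ 1, so λ ≡ 48.
  x = λ² - 46 - 50 = 2304 - 96 ≡ 75; y = λ·(46 - 75) - 67 ≡ 42. → (75, 42)

(75, 42)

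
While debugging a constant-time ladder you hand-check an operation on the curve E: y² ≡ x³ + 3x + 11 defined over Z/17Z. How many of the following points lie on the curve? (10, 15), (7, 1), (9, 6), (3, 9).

4

(10, 15): 15² ≡ 4, rhs ≡ 4 → on.
(7, 1): 1² ≡ 1, rhs ≡ 1 → on.
(9, 6): 6² ≡ 2, rhs ≡ 2 → on.
(3, 9): 9² ≡ 13, rhs ≡ 13 → on.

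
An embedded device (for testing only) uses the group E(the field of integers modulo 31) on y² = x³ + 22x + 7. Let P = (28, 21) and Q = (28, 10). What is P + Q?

The two points share x = 28 and their y-coordinates satisfy 21 + 10 ≡ 0 (mod 31), so they are inverses. Their sum is 𝒪.

O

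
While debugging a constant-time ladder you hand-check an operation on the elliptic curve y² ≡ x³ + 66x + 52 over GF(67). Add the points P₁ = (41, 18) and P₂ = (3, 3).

(41, 18) + (3, 3). λ = (3 - 18)/(3 - 41) ≡ 52/29 mod 67. 29⁻¹ ≡ 37 (mod 67) since 29·37 = 1073 ≡ 1, so λ ≡ 48.
  x = λ² - 41 - 3 = 2304 - 44 ≡ 49; y = λ·(41 - 49) - 18 ≡ 0. → (49, 0)

(49, 0)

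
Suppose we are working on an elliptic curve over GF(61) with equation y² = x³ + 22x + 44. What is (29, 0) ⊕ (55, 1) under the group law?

(26, 40)

(29, 0) + (55, 1). λ = (1 - 0)/(55 - 29) ≡ 1/26 mod 61. 26⁻¹ ≡ 54 (mod 61), so λ ≡ 54.
  x = λ² - 29 - 55 = 2916 - 84 ≡ 26; y = λ·(29 - 26) - 0 ≡ 40. → (26, 40)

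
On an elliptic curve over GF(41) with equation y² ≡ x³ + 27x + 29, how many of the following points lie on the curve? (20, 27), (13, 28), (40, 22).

0

(20, 27): 27² ≡ 32, rhs ≡ 0 → off.
(13, 28): 28² ≡ 5, rhs ≡ 35 → off.
(40, 22): 22² ≡ 33, rhs ≡ 1 → off.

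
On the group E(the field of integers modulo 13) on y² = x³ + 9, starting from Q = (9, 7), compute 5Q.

(3, 6)

Double-and-add on 5 = (101)₂. Start with Q = (9, 7) for the leading 1-bit.
double: tangent at (9, 7): λ = (3·9² + 0)/(2·7) ≡ 9/1. 1⁻¹ ≡ 1 (mod 13) since 1·1 = 1 ≡ 1, so λ ≡ 9·1 ≡ 9.
  x = λ² - 9 - 9 = 81 - 18 ≡ 11; y = λ·(9 - 11) - 7 ≡ 1. → (11, 1)
double: tangent at (11, 1): λ = (3·11² + 0)/(2·1) ≡ 12/2. 2⁻¹ ≡ 7 (mod 13), so λ ≡ 12·7 ≡ 6.
  x = λ² - 11 - 11 = 36 - 22 ≡ 1; y = λ·(11 - 1) - 1 ≡ 7. → (1, 7)
add Q: (1, 7) + (9, 7). λ = (7 - 7)/(9 - 1) ≡ 0/8 mod 13. 8⁻¹ ≡ 5 (mod 13), so λ ≡ 0.
  x = λ² - 1 - 9 = 0 - 10 ≡ 3; y = λ·(1 - 3) - 7 ≡ 6. → (3, 6)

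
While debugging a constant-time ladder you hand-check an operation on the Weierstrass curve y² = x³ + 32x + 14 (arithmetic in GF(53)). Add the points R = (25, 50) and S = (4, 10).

(25, 50) + (4, 10). λ = (10 - 50)/(4 - 25) ≡ 13/32 mod 53. 32⁻¹ ≡ 5 (mod 53), so λ ≡ 12.
  x = λ² - 25 - 4 = 144 - 29 ≡ 9; y = λ·(25 - 9) - 50 ≡ 36. → (9, 36)

(9, 36)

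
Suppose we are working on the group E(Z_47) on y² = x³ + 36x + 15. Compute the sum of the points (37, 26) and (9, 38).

(37, 26) + (9, 38). λ = (38 - 26)/(9 - 37) ≡ 12/19 mod 47. 19⁻¹ ≡ 5 (mod 47) since 19·5 = 95 ≡ 1, so λ ≡ 13.
  x = λ² - 37 - 9 = 169 - 46 ≡ 29; y = λ·(37 - 29) - 26 ≡ 31. → (29, 31)

(29, 31)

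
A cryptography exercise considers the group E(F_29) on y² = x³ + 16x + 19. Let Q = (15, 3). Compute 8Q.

(15, 26)

Repeated addition: build up to 8Q.
2Q: tangent at (15, 3): λ = (3·15² + 16)/(2·3) ≡ 24/6. 6⁻¹ ≡ 5 (mod 29) since 6·5 = 30 ≡ 1, so λ ≡ 24·5 ≡ 4.
  x = λ² - 15 - 15 = 16 - 30 ≡ 15; y = λ·(15 - 15) - 3 ≡ 26. → (15, 26)
3Q: (15, 26) + (15, 3): same x and y₁ ≡ -y₂, so the sum is 𝒪.
4Q: 𝒪 + (15, 3) = (15, 3) (identity).
5Q: tangent at (15, 3): λ = (3·15² + 16)/(2·3) ≡ 24/6. 6⁻¹ ≡ 5 (mod 29) since 6·5 = 30 ≡ 1, so λ ≡ 24·5 ≡ 4.
  x = λ² - 15 - 15 = 16 - 30 ≡ 15; y = λ·(15 - 15) - 3 ≡ 26. → (15, 26)
6Q: (15, 26) + (15, 3): same x and y₁ ≡ -y₂, so the sum is 𝒪.
7Q: 𝒪 + (15, 3) = (15, 3) (identity).
8Q: tangent at (15, 3): λ = (3·15² + 16)/(2·3) ≡ 24/6. 6⁻¹ ≡ 5 (mod 29) since 6·5 = 30 ≡ 1, so λ ≡ 24·5 ≡ 4.
  x = λ² - 15 - 15 = 16 - 30 ≡ 15; y = λ·(15 - 15) - 3 ≡ 26. → (15, 26)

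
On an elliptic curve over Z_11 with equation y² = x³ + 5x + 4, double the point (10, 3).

tangent at (10, 3): λ = (3·10² + 5)/(2·3) ≡ 8/6. 6⁻¹ ≡ 2 (mod 11), so λ ≡ 8·2 ≡ 5.
  x = λ² - 10 - 10 = 25 - 20 ≡ 5; y = λ·(10 - 5) - 3 ≡ 0. → (5, 0)

(5, 0)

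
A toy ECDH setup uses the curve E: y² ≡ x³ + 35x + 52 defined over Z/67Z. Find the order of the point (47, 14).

9

2P: tangent at (47, 14): λ = (3·47² + 35)/(2·14) ≡ 29/28. 28⁻¹ ≡ 12 (mod 67), so λ ≡ 29·12 ≡ 13.
  x = λ² - 47 - 47 = 169 - 94 ≡ 8; y = λ·(47 - 8) - 14 ≡ 24. → (8, 24)
3P: (8, 24) + (47, 14). λ = (14 - 24)/(47 - 8) ≡ 57/39 mod 67. 39⁻¹ ≡ 55 (mod 67), so λ ≡ 53.
  x = λ² - 8 - 47 = 2809 - 55 ≡ 7; y = λ·(8 - 7) - 24 ≡ 29. → (7, 29)
4P: (7, 29) + (47, 14). λ = (14 - 29)/(47 - 7) ≡ 52/40 mod 67. 40⁻¹ ≡ 62 (mod 67), so λ ≡ 8.
  x = λ² - 7 - 47 = 64 - 54 ≡ 10; y = λ·(7 - 10) - 29 ≡ 14. → (10, 14)
5P: (10, 14) + (47, 14). λ = (14 - 14)/(47 - 10) ≡ 0/37 mod 67. 37⁻¹ ≡ 29 (mod 67) since 37·29 = 1073 ≡ 1, so λ ≡ 0.
  x = λ² - 10 - 47 = 0 - 57 ≡ 10; y = λ·(10 - 10) - 14 ≡ 53. → (10, 53)
6P: (10, 53) + (47, 14). λ = (14 - 53)/(47 - 10) ≡ 28/37 mod 67. 37⁻¹ ≡ 29 (mod 67), so λ ≡ 8.
  x = λ² - 10 - 47 = 64 - 57 ≡ 7; y = λ·(10 - 7) - 53 ≡ 38. → (7, 38)
7P: (7, 38) + (47, 14). λ = (14 - 38)/(47 - 7) ≡ 43/40 mod 67. 40⁻¹ ≡ 62 (mod 67), so λ ≡ 53.
  x = λ² - 7 - 47 = 2809 - 54 ≡ 8; y = λ·(7 - 8) - 38 ≡ 43. → (8, 43)
8P: (8, 43) + (47, 14). λ = (14 - 43)/(47 - 8) ≡ 38/39 mod 67. 39⁻¹ ≡ 55 (mod 67) since 39·55 = 2145 ≡ 1, so λ ≡ 13.
  x = λ² - 8 - 47 = 169 - 55 ≡ 47; y = λ·(8 - 47) - 43 ≡ 53. → (47, 53)
9P: (47, 53) + (47, 14): same x and y₁ ≡ -y₂, so the sum is O.
9P = O, so the order is 9.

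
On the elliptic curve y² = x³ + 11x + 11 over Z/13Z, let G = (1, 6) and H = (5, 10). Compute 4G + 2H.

(12, 5)

First 4G:
Double-and-add on 4 = (100)₂. Start with G = (1, 6) for the leading 1-bit.
double: tangent at (1, 6): λ = (3·1² + 11)/(2·6) ≡ 1/12. 12⁻¹ ≡ 12 (mod 13), so λ ≡ 1·12 ≡ 12.
  x = λ² - 1 - 1 = 144 - 2 ≡ 12; y = λ·(1 - 12) - 6 ≡ 5. → (12, 5)
double: tangent at (12, 5): λ = (3·12² + 11)/(2·5) ≡ 1/10. 10⁻¹ ≡ 4 (mod 13), so λ ≡ 1·4 ≡ 4.
  x = λ² - 12 - 12 = 16 - 24 ≡ 5; y = λ·(12 - 5) - 5 ≡ 10. → (5, 10)
4G = (5, 10).
Next 2H:
Repeated addition: build up to 2H.
2H: tangent at (5, 10): λ = (3·5² + 11)/(2·10) ≡ 8/7. 7⁻¹ ≡ 2 (mod 13), so λ ≡ 8·2 ≡ 3.
  x = λ² - 5 - 5 = 9 - 10 ≡ 12; y = λ·(5 - 12) - 10 ≡ 8. → (12, 8)
2H = (12, 8).
Finally 4G + 2H:
(5, 10) + (12, 8). λ = (8 - 10)/(12 - 5) ≡ 11/7 mod 13. 7⁻¹ ≡ 2 (mod 13) since 7·2 = 14 ≡ 1, so λ ≡ 9.
  x = λ² - 5 - 12 = 81 - 17 ≡ 12; y = λ·(5 - 12) - 10 ≡ 5. → (12, 5)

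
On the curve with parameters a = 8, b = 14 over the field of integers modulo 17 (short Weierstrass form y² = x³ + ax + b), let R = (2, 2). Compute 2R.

(4, 5)

tangent at (2, 2): λ = (3·2² + 8)/(2·2) ≡ 3/4. 4⁻¹ ≡ 13 (mod 17), so λ ≡ 3·13 ≡ 5.
  x = λ² - 2 - 2 = 25 - 4 ≡ 4; y = λ·(2 - 4) - 2 ≡ 5. → (4, 5)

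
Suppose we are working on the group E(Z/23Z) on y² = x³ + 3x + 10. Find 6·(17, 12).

(7, 11)

Write G = (17, 12).
Double-and-add on 6 = (110)₂. Start with G = (17, 12) for the leading 1-bit.
double: tangent at (17, 12): λ = (3·17² + 3)/(2·12) ≡ 19/1. 1⁻¹ ≡ 1 (mod 23), so λ ≡ 19·1 ≡ 19.
  x = λ² - 17 - 17 = 361 - 34 ≡ 5; y = λ·(17 - 5) - 12 ≡ 9. → (5, 9)
add G: (5, 9) + (17, 12). λ = (12 - 9)/(17 - 5) ≡ 3/12 mod 23. 12⁻¹ ≡ 2 (mod 23), so λ ≡ 6.
  x = λ² - 5 - 17 = 36 - 22 ≡ 14; y = λ·(5 - 14) - 9 ≡ 6. → (14, 6)
double: tangent at (14, 6): λ = (3·14² + 3)/(2·6) ≡ 16/12. 12⁻¹ ≡ 2 (mod 23), so λ ≡ 16·2 ≡ 9.
  x = λ² - 14 - 14 = 81 - 28 ≡ 7; y = λ·(14 - 7) - 6 ≡ 11. → (7, 11)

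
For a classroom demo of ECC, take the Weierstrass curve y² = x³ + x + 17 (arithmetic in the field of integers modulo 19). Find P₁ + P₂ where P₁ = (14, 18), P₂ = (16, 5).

(17, 11)

(14, 18) + (16, 5). λ = (5 - 18)/(16 - 14) ≡ 6/2 mod 19. 2⁻¹ ≡ 10 (mod 19), so λ ≡ 3.
  x = λ² - 14 - 16 = 9 - 30 ≡ 17; y = λ·(14 - 17) - 18 ≡ 11. → (17, 11)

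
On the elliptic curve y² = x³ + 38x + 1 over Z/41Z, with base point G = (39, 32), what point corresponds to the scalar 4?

Double-and-add on 4 = (100)₂. Start with G = (39, 32) for the leading 1-bit.
double: tangent at (39, 32): λ = (3·39² + 38)/(2·32) ≡ 9/23. 23⁻¹ ≡ 25 (mod 41), so λ ≡ 9·25 ≡ 20.
  x = λ² - 39 - 39 = 400 - 78 ≡ 35; y = λ·(39 - 35) - 32 ≡ 7. → (35, 7)
double: tangent at (35, 7): λ = (3·35² + 38)/(2·7) ≡ 23/14. 14⁻¹ ≡ 3 (mod 41) since 14·3 = 42 ≡ 1, so λ ≡ 23·3 ≡ 28.
  x = λ² - 35 - 35 = 784 - 70 ≡ 17; y = λ·(35 - 17) - 7 ≡ 5. → (17, 5)

(17, 5)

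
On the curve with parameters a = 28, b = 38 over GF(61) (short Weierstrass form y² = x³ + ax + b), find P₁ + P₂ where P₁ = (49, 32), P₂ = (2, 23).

(35, 20)

(49, 32) + (2, 23). λ = (23 - 32)/(2 - 49) ≡ 52/14 mod 61. 14⁻¹ ≡ 48 (mod 61) since 14·48 = 672 ≡ 1, so λ ≡ 56.
  x = λ² - 49 - 2 = 3136 - 51 ≡ 35; y = λ·(49 - 35) - 32 ≡ 20. → (35, 20)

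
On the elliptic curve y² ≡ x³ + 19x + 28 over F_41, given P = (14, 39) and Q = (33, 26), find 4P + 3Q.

First 4P:
Double-and-add on 4 = (100)₂. Start with P = (14, 39) for the leading 1-bit.
double: tangent at (14, 39): λ = (3·14² + 19)/(2·39) ≡ 33/37. 37⁻¹ ≡ 10 (mod 41), so λ ≡ 33·10 ≡ 2.
  x = λ² - 14 - 14 = 4 - 28 ≡ 17; y = λ·(14 - 17) - 39 ≡ 37. → (17, 37)
double: tangent at (17, 37): λ = (3·17² + 19)/(2·37) ≡ 25/33. 33⁻¹ ≡ 5 (mod 41) since 33·5 = 165 ≡ 1, so λ ≡ 25·5 ≡ 2.
  x = λ² - 17 - 17 = 4 - 34 ≡ 11; y = λ·(17 - 11) - 37 ≡ 16. → (11, 16)
4P = (11, 16).
Next 3Q:
Repeated addition: build up to 3Q.
2Q: tangent at (33, 26): λ = (3·33² + 19)/(2·26) ≡ 6/11. 11⁻¹ ≡ 15 (mod 41), so λ ≡ 6·15 ≡ 8.
  x = λ² - 33 - 33 = 64 - 66 ≡ 39; y = λ·(33 - 39) - 26 ≡ 8. → (39, 8)
3Q: (39, 8) + (33, 26). λ = (26 - 8)/(33 - 39) ≡ 18/35 mod 41. 35⁻¹ ≡ 34 (mod 41), so λ ≡ 38.
  x = λ² - 39 - 33 = 1444 - 72 ≡ 19; y = λ·(39 - 19) - 8 ≡ 14. → (19, 14)
3Q = (19, 14).
Finally 4P + 3Q:
(11, 16) + (19, 14). λ = (14 - 16)/(19 - 11) ≡ 39/8 mod 41. 8⁻¹ ≡ 36 (mod 41) since 8·36 = 288 ≡ 1, so λ ≡ 10.
  x = λ² - 11 - 19 = 100 - 30 ≡ 29; y = λ·(11 - 29) - 16 ≡ 9. → (29, 9)

(29, 9)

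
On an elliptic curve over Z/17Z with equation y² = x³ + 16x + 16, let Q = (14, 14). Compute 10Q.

Double-and-add on 10 = (1010)₂. Start with Q = (14, 14) for the leading 1-bit.
double: tangent at (14, 14): λ = (3·14² + 16)/(2·14) ≡ 9/11. 11⁻¹ ≡ 14 (mod 17), so λ ≡ 9·14 ≡ 7.
  x = λ² - 14 - 14 = 49 - 28 ≡ 4; y = λ·(14 - 4) - 14 ≡ 5. → (4, 5)
double: tangent at (4, 5): λ = (3·4² + 16)/(2·5) ≡ 13/10. 10⁻¹ ≡ 12 (mod 17), so λ ≡ 13·12 ≡ 3.
  x = λ² - 4 - 4 = 9 - 8 ≡ 1; y = λ·(4 - 1) - 5 ≡ 4. → (1, 4)
add Q: (1, 4) + (14, 14). λ = (14 - 4)/(14 - 1) ≡ 10/13 mod 17. 13⁻¹ ≡ 4 (mod 17), so λ ≡ 6.
  x = λ² - 1 - 14 = 36 - 15 ≡ 4; y = λ·(1 - 4) - 4 ≡ 12. → (4, 12)
double: tangent at (4, 12): λ = (3·4² + 16)/(2·12) ≡ 13/7. 7⁻¹ ≡ 5 (mod 17) since 7·5 = 35 ≡ 1, so λ ≡ 13·5 ≡ 14.
  x = λ² - 4 - 4 = 196 - 8 ≡ 1; y = λ·(4 - 1) - 12 ≡ 13. → (1, 13)

(1, 13)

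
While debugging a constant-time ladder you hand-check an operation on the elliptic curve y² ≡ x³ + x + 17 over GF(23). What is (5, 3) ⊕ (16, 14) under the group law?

(5, 3) + (16, 14). λ = (14 - 3)/(16 - 5) ≡ 11/11 mod 23. 11⁻¹ ≡ 21 (mod 23), so λ ≡ 1.
  x = λ² - 5 - 16 = 1 - 21 ≡ 3; y = λ·(5 - 3) - 3 ≡ 22. → (3, 22)

(3, 22)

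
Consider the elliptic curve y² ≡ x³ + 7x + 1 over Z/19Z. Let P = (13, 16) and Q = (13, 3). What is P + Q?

O

The two points share x = 13 and their y-coordinates satisfy 16 + 3 ≡ 0 (mod 19), so they are inverses. Their sum is O.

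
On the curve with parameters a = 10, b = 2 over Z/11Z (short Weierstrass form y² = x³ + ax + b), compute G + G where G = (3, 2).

tangent at (3, 2): λ = (3·3² + 10)/(2·2) ≡ 4/4. 4⁻¹ ≡ 3 (mod 11), so λ ≡ 4·3 ≡ 1.
  x = λ² - 3 - 3 = 1 - 6 ≡ 6; y = λ·(3 - 6) - 2 ≡ 6. → (6, 6)

(6, 6)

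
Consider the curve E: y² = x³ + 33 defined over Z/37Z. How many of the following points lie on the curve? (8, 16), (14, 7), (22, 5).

1

(8, 16): 16² ≡ 34, rhs ≡ 27 → off.
(14, 7): 7² ≡ 12, rhs ≡ 2 → off.
(22, 5): 5² ≡ 25, rhs ≡ 25 → on.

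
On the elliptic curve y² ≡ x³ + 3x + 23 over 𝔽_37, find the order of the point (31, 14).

2P: tangent at (31, 14): λ = (3·31² + 3)/(2·14) ≡ 0/28. 28⁻¹ ≡ 4 (mod 37), so λ ≡ 0·4 ≡ 0.
  x = λ² - 31 - 31 = 0 - 62 ≡ 12; y = λ·(31 - 12) - 14 ≡ 23. → (12, 23)
3P: (12, 23) + (31, 14). λ = (14 - 23)/(31 - 12) ≡ 28/19 mod 37. 19⁻¹ ≡ 2 (mod 37), so λ ≡ 19.
  x = λ² - 12 - 31 = 361 - 43 ≡ 22; y = λ·(12 - 22) - 23 ≡ 9. → (22, 9)
4P: (22, 9) + (31, 14). λ = (14 - 9)/(31 - 22) ≡ 5/9 mod 37. 9⁻¹ ≡ 33 (mod 37), so λ ≡ 17.
  x = λ² - 22 - 31 = 289 - 53 ≡ 14; y = λ·(22 - 14) - 9 ≡ 16. → (14, 16)
5P: (14, 16) + (31, 14). λ = (14 - 16)/(31 - 14) ≡ 35/17 mod 37. 17⁻¹ ≡ 24 (mod 37), so λ ≡ 26.
  x = λ² - 14 - 31 = 676 - 45 ≡ 2; y = λ·(14 - 2) - 16 ≡ 0. → (2, 0)
6P: (2, 0) + (31, 14). λ = (14 - 0)/(31 - 2) ≡ 14/29 mod 37. 29⁻¹ ≡ 23 (mod 37) since 29·23 = 667 ≡ 1, so λ ≡ 26.
  x = λ² - 2 - 31 = 676 - 33 ≡ 14; y = λ·(2 - 14) - 0 ≡ 21. → (14, 21)
7P: (14, 21) + (31, 14). λ = (14 - 21)/(31 - 14) ≡ 30/17 mod 37. 17⁻¹ ≡ 24 (mod 37), so λ ≡ 17.
  x = λ² - 14 - 31 = 289 - 45 ≡ 22; y = λ·(14 - 22) - 21 ≡ 28. → (22, 28)
8P: (22, 28) + (31, 14). λ = (14 - 28)/(31 - 22) ≡ 23/9 mod 37. 9⁻¹ ≡ 33 (mod 37) since 9·33 = 297 ≡ 1, so λ ≡ 19.
  x = λ² - 22 - 31 = 361 - 53 ≡ 12; y = λ·(22 - 12) - 28 ≡ 14. → (12, 14)
9P: (12, 14) + (31, 14). λ = (14 - 14)/(31 - 12) ≡ 0/19 mod 37. 19⁻¹ ≡ 2 (mod 37) since 19·2 = 38 ≡ 1, so λ ≡ 0.
  x = λ² - 12 - 31 = 0 - 43 ≡ 31; y = λ·(12 - 31) - 14 ≡ 23. → (31, 23)
10P: (31, 23) + (31, 14): same x and y₁ ≡ -y₂, so the sum is the point at infinity.
10P = the point at infinity, so the order is 10.

10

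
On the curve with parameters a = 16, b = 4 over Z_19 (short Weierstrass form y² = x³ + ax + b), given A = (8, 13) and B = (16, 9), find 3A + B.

First 3A:
Repeated addition: build up to 3A.
2A: tangent at (8, 13): λ = (3·8² + 16)/(2·13) ≡ 18/7. 7⁻¹ ≡ 11 (mod 19), so λ ≡ 18·11 ≡ 8.
  x = λ² - 8 - 8 = 64 - 16 ≡ 10; y = λ·(8 - 10) - 13 ≡ 9. → (10, 9)
3A: (10, 9) + (8, 13). λ = (13 - 9)/(8 - 10) ≡ 4/17 mod 19. 17⁻¹ ≡ 9 (mod 19), so λ ≡ 17.
  x = λ² - 10 - 8 = 289 - 18 ≡ 5; y = λ·(10 - 5) - 9 ≡ 0. → (5, 0)
3A = (5, 0).
Finally 3A + B:
(5, 0) + (16, 9). λ = (9 - 0)/(16 - 5) ≡ 9/11 mod 19. 11⁻¹ ≡ 7 (mod 19), so λ ≡ 6.
  x = λ² - 5 - 16 = 36 - 21 ≡ 15; y = λ·(5 - 15) - 0 ≡ 16. → (15, 16)

(15, 16)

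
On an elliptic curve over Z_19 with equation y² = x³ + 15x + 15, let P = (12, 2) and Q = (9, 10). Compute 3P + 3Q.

O

First 3P:
Repeated addition: build up to 3P.
2P: tangent at (12, 2): λ = (3·12² + 15)/(2·2) ≡ 10/4. 4⁻¹ ≡ 5 (mod 19), so λ ≡ 10·5 ≡ 12.
  x = λ² - 12 - 12 = 144 - 24 ≡ 6; y = λ·(12 - 6) - 2 ≡ 13. → (6, 13)
3P: (6, 13) + (12, 2). λ = (2 - 13)/(12 - 6) ≡ 8/6 mod 19. 6⁻¹ ≡ 16 (mod 19) since 6·16 = 96 ≡ 1, so λ ≡ 14.
  x = λ² - 6 - 12 = 196 - 18 ≡ 7; y = λ·(6 - 7) - 13 ≡ 11. → (7, 11)
3P = (7, 11).
Next 3Q:
Repeated addition: build up to 3Q.
2Q: tangent at (9, 10): λ = (3·9² + 15)/(2·10) ≡ 11/1. 1⁻¹ ≡ 1 (mod 19) since 1·1 = 1 ≡ 1, so λ ≡ 11·1 ≡ 11.
  x = λ² - 9 - 9 = 121 - 18 ≡ 8; y = λ·(9 - 8) - 10 ≡ 1. → (8, 1)
3Q: (8, 1) + (9, 10). λ = (10 - 1)/(9 - 8) ≡ 9/1 mod 19. 1⁻¹ ≡ 1 (mod 19) since 1·1 = 1 ≡ 1, so λ ≡ 9.
  x = λ² - 8 - 9 = 81 - 17 ≡ 7; y = λ·(8 - 7) - 1 ≡ 8. → (7, 8)
3Q = (7, 8).
Finally 3P + 3Q:
(7, 11) + (7, 8): same x and y₁ ≡ -y₂, so the sum is 𝒪.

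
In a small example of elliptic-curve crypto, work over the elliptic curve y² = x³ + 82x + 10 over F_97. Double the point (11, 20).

tangent at (11, 20): λ = (3·11² + 82)/(2·20) ≡ 57/40. 40⁻¹ ≡ 17 (mod 97), so λ ≡ 57·17 ≡ 96.
  x = λ² - 11 - 11 = 9216 - 22 ≡ 76; y = λ·(11 - 76) - 20 ≡ 45. → (76, 45)

(76, 45)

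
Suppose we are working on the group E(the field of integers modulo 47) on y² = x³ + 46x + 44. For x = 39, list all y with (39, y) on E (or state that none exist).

x³ + 46x + 44 = 61157 ≡ 10 (mod 47).
10 is a non-residue mod 47; no y exists.

none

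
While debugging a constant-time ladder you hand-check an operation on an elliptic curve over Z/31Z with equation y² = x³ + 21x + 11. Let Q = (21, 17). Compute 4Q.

(3, 15)

Repeated addition: build up to 4Q.
2Q: tangent at (21, 17): λ = (3·21² + 21)/(2·17) ≡ 11/3. 3⁻¹ ≡ 21 (mod 31), so λ ≡ 11·21 ≡ 14.
  x = λ² - 21 - 21 = 196 - 42 ≡ 30; y = λ·(21 - 30) - 17 ≡ 12. → (30, 12)
3Q: (30, 12) + (21, 17). λ = (17 - 12)/(21 - 30) ≡ 5/22 mod 31. 22⁻¹ ≡ 24 (mod 31), so λ ≡ 27.
  x = λ² - 30 - 21 = 729 - 51 ≡ 27; y = λ·(30 - 27) - 12 ≡ 7. → (27, 7)
4Q: (27, 7) + (21, 17). λ = (17 - 7)/(21 - 27) ≡ 10/25 mod 31. 25⁻¹ ≡ 5 (mod 31), so λ ≡ 19.
  x = λ² - 27 - 21 = 361 - 48 ≡ 3; y = λ·(27 - 3) - 7 ≡ 15. → (3, 15)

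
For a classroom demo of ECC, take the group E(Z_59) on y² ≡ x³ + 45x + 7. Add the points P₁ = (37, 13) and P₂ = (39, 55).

(11, 2)

(37, 13) + (39, 55). λ = (55 - 13)/(39 - 37) ≡ 42/2 mod 59. 2⁻¹ ≡ 30 (mod 59) since 2·30 = 60 ≡ 1, so λ ≡ 21.
  x = λ² - 37 - 39 = 441 - 76 ≡ 11; y = λ·(37 - 11) - 13 ≡ 2. → (11, 2)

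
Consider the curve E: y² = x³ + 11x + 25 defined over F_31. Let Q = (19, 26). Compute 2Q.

(9, 27)

tangent at (19, 26): λ = (3·19² + 11)/(2·26) ≡ 9/21. 21⁻¹ ≡ 3 (mod 31) since 21·3 = 63 ≡ 1, so λ ≡ 9·3 ≡ 27.
  x = λ² - 19 - 19 = 729 - 38 ≡ 9; y = λ·(19 - 9) - 26 ≡ 27. → (9, 27)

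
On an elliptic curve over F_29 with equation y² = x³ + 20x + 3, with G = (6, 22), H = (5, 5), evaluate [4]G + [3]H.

(1, 16)

First 4G:
Double-and-add on 4 = (100)₂. Start with G = (6, 22) for the leading 1-bit.
double: tangent at (6, 22): λ = (3·6² + 20)/(2·22) ≡ 12/15. 15⁻¹ ≡ 2 (mod 29), so λ ≡ 12·2 ≡ 24.
  x = λ² - 6 - 6 = 576 - 12 ≡ 13; y = λ·(6 - 13) - 22 ≡ 13. → (13, 13)
double: tangent at (13, 13): λ = (3·13² + 20)/(2·13) ≡ 5/26. 26⁻¹ ≡ 19 (mod 29) since 26·19 = 494 ≡ 1, so λ ≡ 5·19 ≡ 8.
  x = λ² - 13 - 13 = 64 - 26 ≡ 9; y = λ·(13 - 9) - 13 ≡ 19. → (9, 19)
4G = (9, 19).
Next 3H:
Repeated addition: build up to 3H.
2H: tangent at (5, 5): λ = (3·5² + 20)/(2·5) ≡ 8/10. 10⁻¹ ≡ 3 (mod 29) since 10·3 = 30 ≡ 1, so λ ≡ 8·3 ≡ 24.
  x = λ² - 5 - 5 = 576 - 10 ≡ 15; y = λ·(5 - 15) - 5 ≡ 16. → (15, 16)
3H: (15, 16) + (5, 5). λ = (5 - 16)/(5 - 15) ≡ 18/19 mod 29. 19⁻¹ ≡ 26 (mod 29), so λ ≡ 4.
  x = λ² - 15 - 5 = 16 - 20 ≡ 25; y = λ·(15 - 25) - 16 ≡ 2. → (25, 2)
3H = (25, 2).
Finally 4G + 3H:
(9, 19) + (25, 2). λ = (2 - 19)/(25 - 9) ≡ 12/16 mod 29. 16⁻¹ ≡ 20 (mod 29), so λ ≡ 8.
  x = λ² - 9 - 25 = 64 - 34 ≡ 1; y = λ·(9 - 1) - 19 ≡ 16. → (1, 16)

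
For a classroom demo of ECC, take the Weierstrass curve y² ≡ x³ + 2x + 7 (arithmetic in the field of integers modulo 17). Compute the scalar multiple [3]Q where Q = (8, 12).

Repeated addition: build up to 3Q.
2Q: tangent at (8, 12): λ = (3·8² + 2)/(2·12) ≡ 7/7. 7⁻¹ ≡ 5 (mod 17) since 7·5 = 35 ≡ 1, so λ ≡ 7·5 ≡ 1.
  x = λ² - 8 - 8 = 1 - 16 ≡ 2; y = λ·(8 - 2) - 12 ≡ 11. → (2, 11)
3Q: (2, 11) + (8, 12). λ = (12 - 11)/(8 - 2) ≡ 1/6 mod 17. 6⁻¹ ≡ 3 (mod 17) since 6·3 = 18 ≡ 1, so λ ≡ 3.
  x = λ² - 2 - 8 = 9 - 10 ≡ 16; y = λ·(2 - 16) - 11 ≡ 15. → (16, 15)

(16, 15)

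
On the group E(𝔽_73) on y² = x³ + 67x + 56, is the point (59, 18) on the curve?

no

y² = 18² ≡ 32; x³ + 67x + 56 = 209388 ≡ 24 (mod 73). 32 ≠ 24.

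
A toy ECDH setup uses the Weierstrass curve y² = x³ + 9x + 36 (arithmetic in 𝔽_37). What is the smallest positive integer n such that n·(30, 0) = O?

2P: (30, 0) + (30, 0): same x and y₁ ≡ -y₂, so the sum is O.
2P = O, so the order is 2.

2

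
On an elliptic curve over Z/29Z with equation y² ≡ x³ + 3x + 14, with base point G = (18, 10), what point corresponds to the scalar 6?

Repeated addition: build up to 6G.
2G: tangent at (18, 10): λ = (3·18² + 3)/(2·10) ≡ 18/20. 20⁻¹ ≡ 16 (mod 29), so λ ≡ 18·16 ≡ 27.
  x = λ² - 18 - 18 = 729 - 36 ≡ 26; y = λ·(18 - 26) - 10 ≡ 6. → (26, 6)
3G: (26, 6) + (18, 10). λ = (10 - 6)/(18 - 26) ≡ 4/21 mod 29. 21⁻¹ ≡ 18 (mod 29) since 21·18 = 378 ≡ 1, so λ ≡ 14.
  x = λ² - 26 - 18 = 196 - 44 ≡ 7; y = λ·(26 - 7) - 6 ≡ 28. → (7, 28)
4G: (7, 28) + (18, 10). λ = (10 - 28)/(18 - 7) ≡ 11/11 mod 29. 11⁻¹ ≡ 8 (mod 29) since 11·8 = 88 ≡ 1, so λ ≡ 1.
  x = λ² - 7 - 18 = 1 - 25 ≡ 5; y = λ·(7 - 5) - 28 ≡ 3. → (5, 3)
5G: (5, 3) + (18, 10). λ = (10 - 3)/(18 - 5) ≡ 7/13 mod 29. 13⁻¹ ≡ 9 (mod 29) since 13·9 = 117 ≡ 1, so λ ≡ 5.
  x = λ² - 5 - 18 = 25 - 23 ≡ 2; y = λ·(5 - 2) - 3 ≡ 12. → (2, 12)
6G: (2, 12) + (18, 10). λ = (10 - 12)/(18 - 2) ≡ 27/16 mod 29. 16⁻¹ ≡ 20 (mod 29) since 16·20 = 320 ≡ 1, so λ ≡ 18.
  x = λ² - 2 - 18 = 324 - 20 ≡ 14; y = λ·(2 - 14) - 12 ≡ 4. → (14, 4)

(14, 4)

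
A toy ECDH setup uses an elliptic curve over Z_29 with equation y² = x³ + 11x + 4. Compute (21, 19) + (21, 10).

O

The two points share x = 21 and their y-coordinates satisfy 19 + 10 ≡ 0 (mod 29), so they are inverses. Their sum is 𝒪.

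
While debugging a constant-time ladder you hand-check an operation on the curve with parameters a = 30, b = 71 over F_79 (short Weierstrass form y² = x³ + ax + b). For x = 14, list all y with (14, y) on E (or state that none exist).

none

x³ + 30x + 71 = 3235 ≡ 75 (mod 79).
75 is a non-residue mod 79; no y exists.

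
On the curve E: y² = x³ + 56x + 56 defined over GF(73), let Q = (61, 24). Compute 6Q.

(25, 27)

Double-and-add on 6 = (110)₂. Start with Q = (61, 24) for the leading 1-bit.
double: tangent at (61, 24): λ = (3·61² + 56)/(2·24) ≡ 50/48. 48⁻¹ ≡ 35 (mod 73), so λ ≡ 50·35 ≡ 71.
  x = λ² - 61 - 61 = 5041 - 122 ≡ 28; y = λ·(61 - 28) - 24 ≡ 56. → (28, 56)
add Q: (28, 56) + (61, 24). λ = (24 - 56)/(61 - 28) ≡ 41/33 mod 73. 33⁻¹ ≡ 31 (mod 73), so λ ≡ 30.
  x = λ² - 28 - 61 = 900 - 89 ≡ 8; y = λ·(28 - 8) - 56 ≡ 33. → (8, 33)
double: tangent at (8, 33): λ = (3·8² + 56)/(2·33) ≡ 29/66. 66⁻¹ ≡ 52 (mod 73) since 66·52 = 3432 ≡ 1, so λ ≡ 29·52 ≡ 48.
  x = λ² - 8 - 8 = 2304 - 16 ≡ 25; y = λ·(8 - 25) - 33 ≡ 27. → (25, 27)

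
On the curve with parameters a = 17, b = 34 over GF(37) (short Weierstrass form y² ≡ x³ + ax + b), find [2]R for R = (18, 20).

(8, 33)

tangent at (18, 20): λ = (3·18² + 17)/(2·20) ≡ 27/3. 3⁻¹ ≡ 25 (mod 37) since 3·25 = 75 ≡ 1, so λ ≡ 27·25 ≡ 9.
  x = λ² - 18 - 18 = 81 - 36 ≡ 8; y = λ·(18 - 8) - 20 ≡ 33. → (8, 33)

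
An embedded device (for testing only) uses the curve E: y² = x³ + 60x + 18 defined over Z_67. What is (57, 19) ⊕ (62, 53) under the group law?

(57, 19) + (62, 53). λ = (53 - 19)/(62 - 57) ≡ 34/5 mod 67. 5⁻¹ ≡ 27 (mod 67) since 5·27 = 135 ≡ 1, so λ ≡ 47.
  x = λ² - 57 - 62 = 2209 - 119 ≡ 13; y = λ·(57 - 13) - 19 ≡ 39. → (13, 39)

(13, 39)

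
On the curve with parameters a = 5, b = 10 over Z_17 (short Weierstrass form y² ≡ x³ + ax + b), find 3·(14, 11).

Write Q = (14, 11).
Repeated addition: build up to 3Q.
2Q: tangent at (14, 11): λ = (3·14² + 5)/(2·11) ≡ 15/5. 5⁻¹ ≡ 7 (mod 17) since 5·7 = 35 ≡ 1, so λ ≡ 15·7 ≡ 3.
  x = λ² - 14 - 14 = 9 - 28 ≡ 15; y = λ·(14 - 15) - 11 ≡ 3. → (15, 3)
3Q: (15, 3) + (14, 11). λ = (11 - 3)/(14 - 15) ≡ 8/16 mod 17. 16⁻¹ ≡ 16 (mod 17), so λ ≡ 9.
  x = λ² - 15 - 14 = 81 - 29 ≡ 1; y = λ·(15 - 1) - 3 ≡ 4. → (1, 4)

(1, 4)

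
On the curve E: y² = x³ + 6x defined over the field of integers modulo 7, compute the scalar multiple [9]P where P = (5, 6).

Double-and-add on 9 = (1001)₂. Start with P = (5, 6) for the leading 1-bit.
double: tangent at (5, 6): λ = (3·5² + 6)/(2·6) ≡ 4/5. 5⁻¹ ≡ 3 (mod 7) since 5·3 = 15 ≡ 1, so λ ≡ 4·3 ≡ 5.
  x = λ² - 5 - 5 = 25 - 10 ≡ 1; y = λ·(5 - 1) - 6 ≡ 0. → (1, 0)
double: (1, 0) + (1, 0): same x and y₁ ≡ -y₂, so the sum is 𝒪.
double: 𝒪 + 𝒪 = 𝒪 (identity).
add P: 𝒪 + (5, 6) = (5, 6) (identity).

(5, 6)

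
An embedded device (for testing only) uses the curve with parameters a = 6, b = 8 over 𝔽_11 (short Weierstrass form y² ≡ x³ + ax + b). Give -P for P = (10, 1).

-(10, 1) = (10, -1 mod 11) = (10, 10).

(10, 10)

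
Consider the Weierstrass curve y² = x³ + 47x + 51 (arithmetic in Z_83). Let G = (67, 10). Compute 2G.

(17, 77)

tangent at (67, 10): λ = (3·67² + 47)/(2·10) ≡ 68/20. 20⁻¹ ≡ 54 (mod 83) since 20·54 = 1080 ≡ 1, so λ ≡ 68·54 ≡ 20.
  x = λ² - 67 - 67 = 400 - 134 ≡ 17; y = λ·(67 - 17) - 10 ≡ 77. → (17, 77)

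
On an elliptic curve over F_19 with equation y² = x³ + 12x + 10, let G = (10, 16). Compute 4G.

(16, 17)

Repeated addition: build up to 4G.
2G: tangent at (10, 16): λ = (3·10² + 12)/(2·16) ≡ 8/13. 13⁻¹ ≡ 3 (mod 19), so λ ≡ 8·3 ≡ 5.
  x = λ² - 10 - 10 = 25 - 20 ≡ 5; y = λ·(10 - 5) - 16 ≡ 9. → (5, 9)
3G: (5, 9) + (10, 16). λ = (16 - 9)/(10 - 5) ≡ 7/5 mod 19. 5⁻¹ ≡ 4 (mod 19), so λ ≡ 9.
  x = λ² - 5 - 10 = 81 - 15 ≡ 9; y = λ·(5 - 9) - 9 ≡ 12. → (9, 12)
4G: (9, 12) + (10, 16). λ = (16 - 12)/(10 - 9) ≡ 4/1 mod 19. 1⁻¹ ≡ 1 (mod 19), so λ ≡ 4.
  x = λ² - 9 - 10 = 16 - 19 ≡ 16; y = λ·(9 - 16) - 12 ≡ 17. → (16, 17)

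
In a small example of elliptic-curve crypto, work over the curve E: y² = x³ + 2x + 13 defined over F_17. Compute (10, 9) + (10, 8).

O

The two points share x = 10 and their y-coordinates satisfy 9 + 8 ≡ 0 (mod 17), so they are inverses. Their sum is 𝒪.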